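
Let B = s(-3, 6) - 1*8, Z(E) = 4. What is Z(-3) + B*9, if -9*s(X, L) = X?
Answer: -65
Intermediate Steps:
s(X, L) = -X/9
B = -23/3 (B = -⅑*(-3) - 1*8 = ⅓ - 8 = -23/3 ≈ -7.6667)
Z(-3) + B*9 = 4 - 23/3*9 = 4 - 69 = -65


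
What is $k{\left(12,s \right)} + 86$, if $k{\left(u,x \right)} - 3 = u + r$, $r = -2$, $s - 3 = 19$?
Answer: $99$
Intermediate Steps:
$s = 22$ ($s = 3 + 19 = 22$)
$k{\left(u,x \right)} = 1 + u$ ($k{\left(u,x \right)} = 3 + \left(u - 2\right) = 3 + \left(-2 + u\right) = 1 + u$)
$k{\left(12,s \right)} + 86 = \left(1 + 12\right) + 86 = 13 + 86 = 99$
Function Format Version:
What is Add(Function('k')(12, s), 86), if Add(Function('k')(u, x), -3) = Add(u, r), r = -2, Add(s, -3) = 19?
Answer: 99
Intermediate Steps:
s = 22 (s = Add(3, 19) = 22)
Function('k')(u, x) = Add(1, u) (Function('k')(u, x) = Add(3, Add(u, -2)) = Add(3, Add(-2, u)) = Add(1, u))
Add(Function('k')(12, s), 86) = Add(Add(1, 12), 86) = Add(13, 86) = 99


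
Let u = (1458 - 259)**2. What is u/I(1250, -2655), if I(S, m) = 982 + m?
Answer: -1437601/1673 ≈ -859.29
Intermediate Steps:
u = 1437601 (u = 1199**2 = 1437601)
u/I(1250, -2655) = 1437601/(982 - 2655) = 1437601/(-1673) = 1437601*(-1/1673) = -1437601/1673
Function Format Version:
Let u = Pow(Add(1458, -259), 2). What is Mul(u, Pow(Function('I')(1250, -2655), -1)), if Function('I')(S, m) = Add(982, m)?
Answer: Rational(-1437601, 1673) ≈ -859.29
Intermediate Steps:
u = 1437601 (u = Pow(1199, 2) = 1437601)
Mul(u, Pow(Function('I')(1250, -2655), -1)) = Mul(1437601, Pow(Add(982, -2655), -1)) = Mul(1437601, Pow(-1673, -1)) = Mul(1437601, Rational(-1, 1673)) = Rational(-1437601, 1673)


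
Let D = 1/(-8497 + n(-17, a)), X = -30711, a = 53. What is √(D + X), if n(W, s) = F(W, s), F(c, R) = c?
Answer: I*√247353888430/2838 ≈ 175.25*I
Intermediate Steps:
n(W, s) = W
D = -1/8514 (D = 1/(-8497 - 17) = 1/(-8514) = -1/8514 ≈ -0.00011745)
√(D + X) = √(-1/8514 - 30711) = √(-261473455/8514) = I*√247353888430/2838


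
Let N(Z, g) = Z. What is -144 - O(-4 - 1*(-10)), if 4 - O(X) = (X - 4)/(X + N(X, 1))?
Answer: -887/6 ≈ -147.83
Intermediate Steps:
O(X) = 4 - (-4 + X)/(2*X) (O(X) = 4 - (X - 4)/(X + X) = 4 - (-4 + X)/(2*X))
-144 - O(-4 - 1*(-10)) = -144 - (7/2 + 2/(-4 - 1*(-10))) = -144 - (7/2 + 2/(-4 + 10)) = -144 - (7/2 + 2/6) = -144 - (7/2 + 2*(⅙)) = -144 - (7/2 + ⅓) = -144 - 1*23/6 = -144 - 23/6 = -887/6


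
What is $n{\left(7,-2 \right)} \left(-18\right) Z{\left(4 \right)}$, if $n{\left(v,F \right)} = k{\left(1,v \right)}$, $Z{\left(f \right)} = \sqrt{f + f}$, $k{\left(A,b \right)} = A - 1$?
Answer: $0$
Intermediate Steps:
$k{\left(A,b \right)} = -1 + A$
$Z{\left(f \right)} = \sqrt{2} \sqrt{f}$ ($Z{\left(f \right)} = \sqrt{2 f} = \sqrt{2} \sqrt{f}$)
$n{\left(v,F \right)} = 0$ ($n{\left(v,F \right)} = -1 + 1 = 0$)
$n{\left(7,-2 \right)} \left(-18\right) Z{\left(4 \right)} = 0 \left(-18\right) \sqrt{2} \sqrt{4} = 0 \sqrt{2} \cdot 2 = 0 \cdot 2 \sqrt{2} = 0$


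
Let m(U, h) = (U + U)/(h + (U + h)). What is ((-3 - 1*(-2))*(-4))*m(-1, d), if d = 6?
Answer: -8/11 ≈ -0.72727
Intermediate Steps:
m(U, h) = 2*U/(U + 2*h) (m(U, h) = (2*U)/(U + 2*h) = 2*U/(U + 2*h))
((-3 - 1*(-2))*(-4))*m(-1, d) = ((-3 - 1*(-2))*(-4))*(2*(-1)/(-1 + 2*6)) = ((-3 + 2)*(-4))*(2*(-1)/(-1 + 12)) = (-1*(-4))*(2*(-1)/11) = 4*(2*(-1)*(1/11)) = 4*(-2/11) = -8/11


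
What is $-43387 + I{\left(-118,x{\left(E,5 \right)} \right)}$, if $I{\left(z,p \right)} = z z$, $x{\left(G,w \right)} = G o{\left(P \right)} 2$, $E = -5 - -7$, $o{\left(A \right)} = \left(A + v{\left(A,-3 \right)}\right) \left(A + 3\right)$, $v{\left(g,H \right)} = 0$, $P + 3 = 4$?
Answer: $-29463$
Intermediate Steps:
$P = 1$ ($P = -3 + 4 = 1$)
$o{\left(A \right)} = A \left(3 + A\right)$ ($o{\left(A \right)} = \left(A + 0\right) \left(A + 3\right) = A \left(3 + A\right)$)
$E = 2$ ($E = -5 + 7 = 2$)
$x{\left(G,w \right)} = 8 G$ ($x{\left(G,w \right)} = G 1 \left(3 + 1\right) 2 = G 1 \cdot 4 \cdot 2 = G 4 \cdot 2 = 4 G 2 = 8 G$)
$I{\left(z,p \right)} = z^{2}$
$-43387 + I{\left(-118,x{\left(E,5 \right)} \right)} = -43387 + \left(-118\right)^{2} = -43387 + 13924 = -29463$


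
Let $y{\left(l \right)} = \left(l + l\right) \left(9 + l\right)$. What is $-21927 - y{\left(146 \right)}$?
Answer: $-67187$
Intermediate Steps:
$y{\left(l \right)} = 2 l \left(9 + l\right)$
$-21927 - y{\left(146 \right)} = -21927 - 2 \cdot 146 \left(9 + 146\right) = -21927 - 2 \cdot 146 \cdot 155 = -21927 - 45260 = -67187$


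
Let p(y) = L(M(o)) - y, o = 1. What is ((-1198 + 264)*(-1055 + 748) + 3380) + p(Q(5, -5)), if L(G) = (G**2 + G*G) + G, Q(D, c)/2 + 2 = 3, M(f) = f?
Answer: 290119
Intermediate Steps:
Q(D, c) = 2 (Q(D, c) = -4 + 2*3 = -4 + 6 = 2)
L(G) = G + 2*G**2 (L(G) = (G**2 + G**2) + G = 2*G**2 + G = G + 2*G**2)
p(y) = 3 - y (p(y) = 1*(1 + 2*1) - y = 1*(1 + 2) - y = 1*3 - y = 3 - y)
((-1198 + 264)*(-1055 + 748) + 3380) + p(Q(5, -5)) = ((-1198 + 264)*(-1055 + 748) + 3380) + (3 - 1*2) = (-934*(-307) + 3380) + (3 - 2) = (286738 + 3380) + 1 = 290118 + 1 = 290119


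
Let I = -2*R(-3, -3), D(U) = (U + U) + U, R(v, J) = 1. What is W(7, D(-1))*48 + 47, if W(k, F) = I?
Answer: -49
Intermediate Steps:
D(U) = 3*U (D(U) = 2*U + U = 3*U)
I = -2 (I = -2*1 = -2)
W(k, F) = -2
W(7, D(-1))*48 + 47 = -2*48 + 47 = -96 + 47 = -49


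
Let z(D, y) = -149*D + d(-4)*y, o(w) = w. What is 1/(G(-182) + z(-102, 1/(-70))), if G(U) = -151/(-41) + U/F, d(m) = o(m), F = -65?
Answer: 287/4363703 ≈ 6.5770e-5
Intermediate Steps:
d(m) = m
G(U) = 151/41 - U/65 (G(U) = -151/(-41) + U/(-65) = -151*(-1/41) + U*(-1/65) = 151/41 - U/65)
z(D, y) = -149*D - 4*y
1/(G(-182) + z(-102, 1/(-70))) = 1/((151/41 - 1/65*(-182)) + (-149*(-102) - 4/(-70))) = 1/((151/41 + 14/5) + (15198 - 4*(-1/70))) = 1/(1329/205 + (15198 + 2/35)) = 1/(1329/205 + 531932/35) = 1/(4363703/287) = 287/4363703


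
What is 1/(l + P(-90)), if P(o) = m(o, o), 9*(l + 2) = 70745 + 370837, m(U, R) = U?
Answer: 3/146918 ≈ 2.0420e-5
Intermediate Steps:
l = 147188/3 (l = -2 + (70745 + 370837)/9 = -2 + (⅑)*441582 = -2 + 147194/3 = 147188/3 ≈ 49063.)
P(o) = o
1/(l + P(-90)) = 1/(147188/3 - 90) = 1/(146918/3) = 3/146918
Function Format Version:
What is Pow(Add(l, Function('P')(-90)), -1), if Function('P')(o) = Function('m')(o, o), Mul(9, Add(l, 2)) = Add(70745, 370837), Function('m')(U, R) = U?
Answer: Rational(3, 146918) ≈ 2.0420e-5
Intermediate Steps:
l = Rational(147188, 3) (l = Add(-2, Mul(Rational(1, 9), Add(70745, 370837))) = Add(-2, Mul(Rational(1, 9), 441582)) = Add(-2, Rational(147194, 3)) = Rational(147188, 3) ≈ 49063.)
Function('P')(o) = o
Pow(Add(l, Function('P')(-90)), -1) = Pow(Add(Rational(147188, 3), -90), -1) = Pow(Rational(146918, 3), -1) = Rational(3, 146918)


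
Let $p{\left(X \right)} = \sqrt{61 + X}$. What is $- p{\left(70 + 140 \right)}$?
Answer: $- \sqrt{271} \approx -16.462$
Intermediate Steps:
$- p{\left(70 + 140 \right)} = - \sqrt{61 + \left(70 + 140\right)} = - \sqrt{61 + 210} = - \sqrt{271}$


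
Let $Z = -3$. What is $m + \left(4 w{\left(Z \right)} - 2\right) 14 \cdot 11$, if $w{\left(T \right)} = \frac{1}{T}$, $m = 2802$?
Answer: $\frac{6866}{3} \approx 2288.7$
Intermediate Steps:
$m + \left(4 w{\left(Z \right)} - 2\right) 14 \cdot 11 = 2802 + \left(\frac{4}{-3} - 2\right) 14 \cdot 11 = 2802 + \left(4 \left(- \frac{1}{3}\right) - 2\right) 14 \cdot 11 = 2802 + \left(- \frac{4}{3} - 2\right) 14 \cdot 11 = 2802 + \left(- \frac{10}{3}\right) 14 \cdot 11 = 2802 - \frac{1540}{3} = \frac{6866}{3}$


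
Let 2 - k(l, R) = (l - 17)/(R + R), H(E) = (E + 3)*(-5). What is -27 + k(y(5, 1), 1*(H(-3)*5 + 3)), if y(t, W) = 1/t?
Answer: -111/5 ≈ -22.200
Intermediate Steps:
H(E) = -15 - 5*E (H(E) = (3 + E)*(-5) = -15 - 5*E)
k(l, R) = 2 - (-17 + l)/(2*R) (k(l, R) = 2 - (l - 17)/(R + R) = 2 - (-17 + l)/(2*R))
-27 + k(y(5, 1), 1*(H(-3)*5 + 3)) = -27 + (17 - 1/5 + 4*(1*((-15 - 5*(-3))*5 + 3)))/(2*((1*((-15 - 5*(-3))*5 + 3)))) = -27 + (17 - 1*⅕ + 4*(1*((-15 + 15)*5 + 3)))/(2*((1*((-15 + 15)*5 + 3)))) = -27 + (17 - ⅕ + 4*(1*(0*5 + 3)))/(2*((1*(0*5 + 3)))) = -27 + (17 - ⅕ + 4*(1*(0 + 3)))/(2*((1*(0 + 3)))) = -27 + (17 - ⅕ + 4*(1*3))/(2*((1*3))) = -27 + (½)*(17 - ⅕ + 4*3)/3 = -27 + (½)*(⅓)*(17 - ⅕ + 12) = -27 + (½)*(⅓)*(144/5) = -27 + 24/5 = -111/5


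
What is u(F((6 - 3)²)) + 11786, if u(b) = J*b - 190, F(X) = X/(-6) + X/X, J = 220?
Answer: 11486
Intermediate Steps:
F(X) = 1 - X/6 (F(X) = X*(-⅙) + 1 = -X/6 + 1 = 1 - X/6)
u(b) = -190 + 220*b (u(b) = 220*b - 190 = -190 + 220*b)
u(F((6 - 3)²)) + 11786 = (-190 + 220*(1 - (6 - 3)²/6)) + 11786 = (-190 + 220*(1 - ⅙*3²)) + 11786 = (-190 + 220*(1 - ⅙*9)) + 11786 = (-190 + 220*(1 - 3/2)) + 11786 = (-190 + 220*(-½)) + 11786 = (-190 - 110) + 11786 = -300 + 11786 = 11486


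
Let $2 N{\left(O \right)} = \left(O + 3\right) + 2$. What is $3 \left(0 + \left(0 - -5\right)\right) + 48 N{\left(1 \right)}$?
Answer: $159$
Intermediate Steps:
$N{\left(O \right)} = \frac{5}{2} + \frac{O}{2}$ ($N{\left(O \right)} = \frac{\left(O + 3\right) + 2}{2} = \frac{\left(3 + O\right) + 2}{2} = \frac{5 + O}{2} = \frac{5}{2} + \frac{O}{2}$)
$3 \left(0 + \left(0 - -5\right)\right) + 48 N{\left(1 \right)} = 3 \left(0 + \left(0 - -5\right)\right) + 48 \left(\frac{5}{2} + \frac{1}{2} \cdot 1\right) = 3 \left(0 + \left(0 + 5\right)\right) + 48 \left(\frac{5}{2} + \frac{1}{2}\right) = 3 \left(0 + 5\right) + 48 \cdot 3 = 3 \cdot 5 + 144 = 15 + 144 = 159$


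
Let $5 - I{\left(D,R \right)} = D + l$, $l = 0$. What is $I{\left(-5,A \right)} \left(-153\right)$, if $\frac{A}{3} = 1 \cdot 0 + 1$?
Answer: $-1530$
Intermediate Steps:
$A = 3$ ($A = 3 \left(1 \cdot 0 + 1\right) = 3 \left(0 + 1\right) = 3 \cdot 1 = 3$)
$I{\left(D,R \right)} = 5 - D$ ($I{\left(D,R \right)} = 5 - \left(D + 0\right) = 5 - D$)
$I{\left(-5,A \right)} \left(-153\right) = \left(5 - -5\right) \left(-153\right) = \left(5 + 5\right) \left(-153\right) = 10 \left(-153\right) = -1530$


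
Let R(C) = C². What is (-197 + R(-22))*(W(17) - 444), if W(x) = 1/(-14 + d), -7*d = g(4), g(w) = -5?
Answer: -11852813/93 ≈ -1.2745e+5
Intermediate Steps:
d = 5/7 (d = -⅐*(-5) = 5/7 ≈ 0.71429)
W(x) = -7/93 (W(x) = 1/(-14 + 5/7) = 1/(-93/7) = -7/93)
(-197 + R(-22))*(W(17) - 444) = (-197 + (-22)²)*(-7/93 - 444) = (-197 + 484)*(-41299/93) = 287*(-41299/93) = -11852813/93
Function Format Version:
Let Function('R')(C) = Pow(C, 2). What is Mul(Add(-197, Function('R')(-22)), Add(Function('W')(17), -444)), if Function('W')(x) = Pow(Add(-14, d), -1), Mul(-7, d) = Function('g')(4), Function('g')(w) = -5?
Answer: Rational(-11852813, 93) ≈ -1.2745e+5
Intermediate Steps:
d = Rational(5, 7) (d = Mul(Rational(-1, 7), -5) = Rational(5, 7) ≈ 0.71429)
Function('W')(x) = Rational(-7, 93) (Function('W')(x) = Pow(Add(-14, Rational(5, 7)), -1) = Pow(Rational(-93, 7), -1) = Rational(-7, 93))
Mul(Add(-197, Function('R')(-22)), Add(Function('W')(17), -444)) = Mul(Add(-197, Pow(-22, 2)), Add(Rational(-7, 93), -444)) = Mul(Add(-197, 484), Rational(-41299, 93)) = Mul(287, Rational(-41299, 93)) = Rational(-11852813, 93)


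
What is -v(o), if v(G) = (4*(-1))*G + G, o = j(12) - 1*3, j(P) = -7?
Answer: -30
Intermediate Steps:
o = -10 (o = -7 - 1*3 = -7 - 3 = -10)
v(G) = -3*G (v(G) = -4*G + G = -3*G)
-v(o) = -(-3)*(-10) = -1*30 = -30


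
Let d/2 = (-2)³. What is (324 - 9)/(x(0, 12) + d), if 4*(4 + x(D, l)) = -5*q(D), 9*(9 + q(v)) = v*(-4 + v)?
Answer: -36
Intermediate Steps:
q(v) = -9 + v*(-4 + v)/9 (q(v) = -9 + (v*(-4 + v))/9 = -9 + v*(-4 + v)/9)
x(D, l) = 29/4 - 5*D²/36 + 5*D/9 (x(D, l) = -4 + (-5*(-9 - 4*D/9 + D²/9))/4 = -4 + (45 - 5*D²/9 + 20*D/9)/4 = -4 + (45/4 - 5*D²/36 + 5*D/9) = 29/4 - 5*D²/36 + 5*D/9)
d = -16 (d = 2*(-2)³ = 2*(-8) = -16)
(324 - 9)/(x(0, 12) + d) = (324 - 9)/((29/4 - 5/36*0² + (5/9)*0) - 16) = 315/((29/4 - 5/36*0 + 0) - 16) = 315/((29/4 + 0 + 0) - 16) = 315/(29/4 - 16) = 315/(-35/4) = 315*(-4/35) = -36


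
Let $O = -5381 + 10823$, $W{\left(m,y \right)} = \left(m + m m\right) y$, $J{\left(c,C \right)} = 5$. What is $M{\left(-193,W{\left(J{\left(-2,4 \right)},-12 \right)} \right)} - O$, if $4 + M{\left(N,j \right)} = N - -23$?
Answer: $-5616$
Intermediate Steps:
$W{\left(m,y \right)} = y \left(m + m^{2}\right)$ ($W{\left(m,y \right)} = \left(m + m^{2}\right) y = y \left(m + m^{2}\right)$)
$M{\left(N,j \right)} = 19 + N$ ($M{\left(N,j \right)} = -4 + \left(N - -23\right) = -4 + \left(N + 23\right) = -4 + \left(23 + N\right) = 19 + N$)
$O = 5442$
$M{\left(-193,W{\left(J{\left(-2,4 \right)},-12 \right)} \right)} - O = \left(19 - 193\right) - 5442 = -174 - 5442 = -5616$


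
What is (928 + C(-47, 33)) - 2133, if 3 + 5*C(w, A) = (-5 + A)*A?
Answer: -5104/5 ≈ -1020.8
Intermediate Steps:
C(w, A) = -⅗ + A*(-5 + A)/5 (C(w, A) = -⅗ + ((-5 + A)*A)/5 = -⅗ + (A*(-5 + A))/5 = -⅗ + A*(-5 + A)/5)
(928 + C(-47, 33)) - 2133 = (928 + (-⅗ - 1*33 + (⅕)*33²)) - 2133 = (928 + (-⅗ - 33 + (⅕)*1089)) - 2133 = (928 + (-⅗ - 33 + 1089/5)) - 2133 = (928 + 921/5) - 2133 = 5561/5 - 2133 = -5104/5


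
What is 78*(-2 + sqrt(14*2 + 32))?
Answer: -156 + 156*sqrt(15) ≈ 448.19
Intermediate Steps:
78*(-2 + sqrt(14*2 + 32)) = 78*(-2 + sqrt(28 + 32)) = 78*(-2 + sqrt(60)) = 78*(-2 + 2*sqrt(15)) = -156 + 156*sqrt(15)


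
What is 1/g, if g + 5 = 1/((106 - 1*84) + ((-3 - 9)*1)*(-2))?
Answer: -46/229 ≈ -0.20087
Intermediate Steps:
g = -229/46 (g = -5 + 1/((106 - 1*84) + ((-3 - 9)*1)*(-2)) = -5 + 1/((106 - 84) - 12*1*(-2)) = -5 + 1/(22 - 12*(-2)) = -5 + 1/(22 + 24) = -5 + 1/46 = -229/46 ≈ -4.9783)
1/g = 1/(-229/46) = -46/229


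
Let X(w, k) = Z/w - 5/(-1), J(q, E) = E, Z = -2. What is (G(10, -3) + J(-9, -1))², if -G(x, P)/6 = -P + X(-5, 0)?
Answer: 66049/25 ≈ 2642.0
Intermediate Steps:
X(w, k) = 5 - 2/w (X(w, k) = -2/w - 5/(-1) = -2/w - 5*(-1) = -2/w + 5 = 5 - 2/w)
G(x, P) = -162/5 + 6*P (G(x, P) = -6*(-P + (5 - 2/(-5))) = -6*(-P + (5 - 2*(-⅕))) = -6*(-P + (5 + ⅖)) = -6*(-P + 27/5) = -6*(27/5 - P) = -162/5 + 6*P)
(G(10, -3) + J(-9, -1))² = ((-162/5 + 6*(-3)) - 1)² = ((-162/5 - 18) - 1)² = (-252/5 - 1)² = (-257/5)² = 66049/25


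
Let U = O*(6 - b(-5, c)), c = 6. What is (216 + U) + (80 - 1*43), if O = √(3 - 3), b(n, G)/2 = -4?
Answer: 253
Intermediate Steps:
b(n, G) = -8 (b(n, G) = 2*(-4) = -8)
O = 0 (O = √0 = 0)
U = 0 (U = 0*(6 - 1*(-8)) = 0*(6 + 8) = 0*14 = 0)
(216 + U) + (80 - 1*43) = (216 + 0) + (80 - 1*43) = 216 + (80 - 43) = 216 + 37 = 253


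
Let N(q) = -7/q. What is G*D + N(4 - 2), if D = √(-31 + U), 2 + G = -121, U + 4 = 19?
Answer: -7/2 - 492*I ≈ -3.5 - 492.0*I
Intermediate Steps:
U = 15 (U = -4 + 19 = 15)
G = -123 (G = -2 - 121 = -123)
D = 4*I (D = √(-31 + 15) = √(-16) = 4*I ≈ 4.0*I)
G*D + N(4 - 2) = -492*I - 7/(4 - 2) = -492*I - 7/2 = -7/2 - 492*I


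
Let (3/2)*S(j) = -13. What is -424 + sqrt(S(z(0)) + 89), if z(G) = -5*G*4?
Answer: -424 + sqrt(723)/3 ≈ -415.04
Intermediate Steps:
z(G) = -20*G
S(j) = -26/3 (S(j) = (2/3)*(-13) = -26/3)
-424 + sqrt(S(z(0)) + 89) = -424 + sqrt(-26/3 + 89) = -424 + sqrt(241/3) = -424 + sqrt(723)/3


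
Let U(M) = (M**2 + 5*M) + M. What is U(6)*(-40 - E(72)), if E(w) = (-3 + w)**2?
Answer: -345672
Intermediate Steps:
U(M) = M**2 + 6*M
U(6)*(-40 - E(72)) = (6*(6 + 6))*(-40 - (-3 + 72)**2) = (6*12)*(-40 - 1*69**2) = 72*(-40 - 1*4761) = 72*(-40 - 4761) = 72*(-4801) = -345672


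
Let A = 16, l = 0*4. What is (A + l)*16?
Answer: 256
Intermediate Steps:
l = 0
(A + l)*16 = (16 + 0)*16 = 16*16 = 256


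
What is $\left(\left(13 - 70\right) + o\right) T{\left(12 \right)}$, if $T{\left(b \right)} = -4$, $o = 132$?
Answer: $-300$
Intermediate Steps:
$\left(\left(13 - 70\right) + o\right) T{\left(12 \right)} = \left(\left(13 - 70\right) + 132\right) \left(-4\right) = \left(-57 + 132\right) \left(-4\right) = 75 \left(-4\right) = -300$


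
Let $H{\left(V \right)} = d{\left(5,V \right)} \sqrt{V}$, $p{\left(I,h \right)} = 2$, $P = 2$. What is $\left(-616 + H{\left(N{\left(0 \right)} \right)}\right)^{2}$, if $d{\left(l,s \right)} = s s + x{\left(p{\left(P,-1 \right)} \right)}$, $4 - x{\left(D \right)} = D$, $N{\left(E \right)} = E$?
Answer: $379456$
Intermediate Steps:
$x{\left(D \right)} = 4 - D$
$d{\left(l,s \right)} = 2 + s^{2}$ ($d{\left(l,s \right)} = s s + \left(4 - 2\right) = s^{2} + \left(4 - 2\right) = s^{2} + 2 = 2 + s^{2}$)
$H{\left(V \right)} = \sqrt{V} \left(2 + V^{2}\right)$ ($H{\left(V \right)} = \left(2 + V^{2}\right) \sqrt{V} = \sqrt{V} \left(2 + V^{2}\right)$)
$\left(-616 + H{\left(N{\left(0 \right)} \right)}\right)^{2} = \left(-616 + \sqrt{0} \left(2 + 0^{2}\right)\right)^{2} = \left(-616 + 0 \left(2 + 0\right)\right)^{2} = \left(-616 + 0 \cdot 2\right)^{2} = \left(-616 + 0\right)^{2} = \left(-616\right)^{2} = 379456$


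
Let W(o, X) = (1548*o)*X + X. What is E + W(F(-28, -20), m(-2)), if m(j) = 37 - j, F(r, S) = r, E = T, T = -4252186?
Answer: -5942563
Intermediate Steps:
E = -4252186
W(o, X) = X + 1548*X*o (W(o, X) = 1548*X*o + X = X + 1548*X*o)
E + W(F(-28, -20), m(-2)) = -4252186 + (37 - 1*(-2))*(1 + 1548*(-28)) = -4252186 + (37 + 2)*(1 - 43344) = -4252186 + 39*(-43343) = -4252186 - 1690377 = -5942563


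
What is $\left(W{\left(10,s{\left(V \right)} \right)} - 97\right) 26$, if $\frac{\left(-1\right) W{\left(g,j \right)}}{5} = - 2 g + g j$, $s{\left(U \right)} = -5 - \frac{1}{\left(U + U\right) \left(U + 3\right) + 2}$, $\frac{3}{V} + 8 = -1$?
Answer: $12428$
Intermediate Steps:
$V = - \frac{1}{3}$ ($V = \frac{3}{-8 - 1} = \frac{3}{-9} = 3 \left(- \frac{1}{9}\right) = - \frac{1}{3} \approx -0.33333$)
$s{\left(U \right)} = -5 - \frac{1}{2 + 2 U \left(3 + U\right)}$ ($s{\left(U \right)} = -5 - \frac{1}{2 U \left(3 + U\right) + 2} = -5 - \frac{1}{2 + 2 U \left(3 + U\right)}$)
$W{\left(g,j \right)} = 10 g - 5 g j$ ($W{\left(g,j \right)} = - 5 \left(- 2 g + g j\right) = 10 g - 5 g j$)
$\left(W{\left(10,s{\left(V \right)} \right)} - 97\right) 26 = \left(5 \cdot 10 \left(2 - \frac{-11 - -10 - 10 \left(- \frac{1}{3}\right)^{2}}{2 \left(1 + \left(- \frac{1}{3}\right)^{2} + 3 \left(- \frac{1}{3}\right)\right)}\right) - 97\right) 26 = \left(5 \cdot 10 \left(2 - \frac{-11 + 10 - \frac{10}{9}}{2 \left(1 + \frac{1}{9} - 1\right)}\right) - 97\right) 26 = \left(5 \cdot 10 \left(2 - \frac{\frac{1}{\frac{1}{9}} \left(-11 + 10 - \frac{10}{9}\right)}{2}\right) - 97\right) 26 = \left(5 \cdot 10 \left(2 - \frac{1}{2} \cdot 9 \left(- \frac{19}{9}\right)\right) - 97\right) 26 = \left(5 \cdot 10 \left(2 - - \frac{19}{2}\right) - 97\right) 26 = \left(5 \cdot 10 \left(2 + \frac{19}{2}\right) - 97\right) 26 = \left(5 \cdot 10 \cdot \frac{23}{2} - 97\right) 26 = \left(575 - 97\right) 26 = 478 \cdot 26 = 12428$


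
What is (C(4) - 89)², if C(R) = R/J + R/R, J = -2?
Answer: 8100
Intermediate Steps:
C(R) = 1 - R/2 (C(R) = R/(-2) + R/R = R*(-½) + 1 = -R/2 + 1 = 1 - R/2)
(C(4) - 89)² = ((1 - ½*4) - 89)² = ((1 - 2) - 89)² = (-1 - 89)² = (-90)² = 8100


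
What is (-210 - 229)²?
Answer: 192721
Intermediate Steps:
(-210 - 229)² = (-439)² = 192721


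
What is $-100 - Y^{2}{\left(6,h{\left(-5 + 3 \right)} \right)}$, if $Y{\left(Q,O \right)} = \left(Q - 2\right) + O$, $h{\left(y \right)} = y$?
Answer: $-104$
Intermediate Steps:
$Y{\left(Q,O \right)} = -2 + O + Q$ ($Y{\left(Q,O \right)} = \left(-2 + Q\right) + O = -2 + O + Q$)
$-100 - Y^{2}{\left(6,h{\left(-5 + 3 \right)} \right)} = -100 - \left(-2 + \left(-5 + 3\right) + 6\right)^{2} = -100 - \left(-2 - 2 + 6\right)^{2} = -100 - 2^{2} = -100 - 4 = -104$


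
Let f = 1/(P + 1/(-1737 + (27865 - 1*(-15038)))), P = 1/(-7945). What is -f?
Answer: 327063870/33221 ≈ 9845.1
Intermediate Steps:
P = -1/7945 ≈ -0.00012587
f = -327063870/33221 (f = 1/(-1/7945 + 1/(-1737 + (27865 - 1*(-15038)))) = 1/(-1/7945 + 1/(-1737 + (27865 + 15038))) = 1/(-1/7945 + 1/(-1737 + 42903)) = 1/(-1/7945 + 1/41166) = 1/(-33221/327063870) = -327063870/33221 ≈ -9845.1)
-f = -1*(-327063870/33221) = 327063870/33221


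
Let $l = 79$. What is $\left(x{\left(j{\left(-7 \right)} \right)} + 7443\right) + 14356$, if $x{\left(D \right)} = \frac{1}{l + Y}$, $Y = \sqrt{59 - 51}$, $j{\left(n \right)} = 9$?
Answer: $\frac{135873246}{6233} - \frac{2 \sqrt{2}}{6233} \approx 21799.0$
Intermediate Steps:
$Y = 2 \sqrt{2}$ ($Y = \sqrt{8} = 2 \sqrt{2} \approx 2.8284$)
$x{\left(D \right)} = \frac{1}{79 + 2 \sqrt{2}}$
$\left(x{\left(j{\left(-7 \right)} \right)} + 7443\right) + 14356 = \left(\left(\frac{79}{6233} - \frac{2 \sqrt{2}}{6233}\right) + 7443\right) + 14356 = \left(\frac{46392298}{6233} - \frac{2 \sqrt{2}}{6233}\right) + 14356 = \frac{135873246}{6233} - \frac{2 \sqrt{2}}{6233}$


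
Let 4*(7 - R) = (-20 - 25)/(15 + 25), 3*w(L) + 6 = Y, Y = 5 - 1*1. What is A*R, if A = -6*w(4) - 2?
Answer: 233/16 ≈ 14.563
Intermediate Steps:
Y = 4 (Y = 5 - 1 = 4)
w(L) = -⅔ (w(L) = -2 + (⅓)*4 = -2 + 4/3 = -⅔)
A = 2 (A = -6*(-⅔) - 2 = 4 - 2 = 2)
R = 233/32 (R = 7 - (-20 - 25)/(4*(15 + 25)) = 7 - (-45)/(4*40) = 7 - ¼*(-9/8) = 7 + 9/32 = 233/32 ≈ 7.2813)
A*R = 2*(233/32) = 233/16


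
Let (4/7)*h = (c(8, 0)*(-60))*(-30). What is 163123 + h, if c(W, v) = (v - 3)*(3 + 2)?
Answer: 115873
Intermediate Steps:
c(W, v) = -15 + 5*v (c(W, v) = (-3 + v)*5 = -15 + 5*v)
h = -47250 (h = 7*(((-15 + 5*0)*(-60))*(-30))/4 = 7*(((-15 + 0)*(-60))*(-30))/4 = 7*(-15*(-60)*(-30))/4 = 7*(900*(-30))/4 = (7/4)*(-27000) = -47250)
163123 + h = 163123 - 47250 = 115873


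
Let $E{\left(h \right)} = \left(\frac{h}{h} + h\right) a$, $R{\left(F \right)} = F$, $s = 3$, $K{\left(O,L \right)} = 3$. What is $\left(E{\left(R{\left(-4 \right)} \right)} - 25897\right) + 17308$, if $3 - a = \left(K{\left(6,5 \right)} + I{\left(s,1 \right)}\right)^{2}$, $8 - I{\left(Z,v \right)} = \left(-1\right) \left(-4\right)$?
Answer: $-8451$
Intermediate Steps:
$I{\left(Z,v \right)} = 4$ ($I{\left(Z,v \right)} = 8 - \left(-1\right) \left(-4\right) = 8 - 4 = 4$)
$a = -46$ ($a = 3 - \left(3 + 4\right)^{2} = 3 - 7^{2} = 3 - 49 = -46$)
$E{\left(h \right)} = -46 - 46 h$ ($E{\left(h \right)} = \left(\frac{h}{h} + h\right) \left(-46\right) = \left(1 + h\right) \left(-46\right) = -46 - 46 h$)
$\left(E{\left(R{\left(-4 \right)} \right)} - 25897\right) + 17308 = \left(\left(-46 - -184\right) - 25897\right) + 17308 = \left(\left(-46 + 184\right) - 25897\right) + 17308 = \left(138 - 25897\right) + 17308 = -25759 + 17308 = -8451$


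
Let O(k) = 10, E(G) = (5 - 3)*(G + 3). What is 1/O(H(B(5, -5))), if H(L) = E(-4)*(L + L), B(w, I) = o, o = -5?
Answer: ⅒ ≈ 0.10000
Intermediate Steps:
B(w, I) = -5
E(G) = 6 + 2*G (E(G) = 2*(3 + G) = 6 + 2*G)
H(L) = -4*L (H(L) = (6 + 2*(-4))*(L + L) = (6 - 8)*(2*L) = -4*L)
1/O(H(B(5, -5))) = 1/10 = ⅒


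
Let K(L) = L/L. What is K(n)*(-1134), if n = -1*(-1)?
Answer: -1134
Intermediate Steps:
n = 1
K(L) = 1
K(n)*(-1134) = 1*(-1134) = -1134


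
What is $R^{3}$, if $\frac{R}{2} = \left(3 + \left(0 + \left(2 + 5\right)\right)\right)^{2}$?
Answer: $8000000$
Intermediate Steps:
$R = 200$ ($R = 2 \left(3 + \left(0 + \left(2 + 5\right)\right)\right)^{2} = 2 \left(3 + \left(0 + 7\right)\right)^{2} = 2 \left(3 + 7\right)^{2} = 2 \cdot 10^{2} = 2 \cdot 100 = 200$)
$R^{3} = 200^{3} = 8000000$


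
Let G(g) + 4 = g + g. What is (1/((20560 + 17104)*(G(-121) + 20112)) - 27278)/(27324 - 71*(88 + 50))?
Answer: -20410300428671/13113531978624 ≈ -1.5564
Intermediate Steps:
G(g) = -4 + 2*g (G(g) = -4 + (g + g) = -4 + 2*g)
(1/((20560 + 17104)*(G(-121) + 20112)) - 27278)/(27324 - 71*(88 + 50)) = (1/((20560 + 17104)*((-4 + 2*(-121)) + 20112)) - 27278)/(27324 - 71*(88 + 50)) = (1/(37664*((-4 - 242) + 20112)) - 27278)/(27324 - 71*138) = (1/(37664*(-246 + 20112)) - 27278)/(27324 - 9798) = (1/(37664*19866) - 27278)/17526 = (1/748233024 - 27278)*(1/17526) = -20410300428671/748233024*1/17526 = -20410300428671/13113531978624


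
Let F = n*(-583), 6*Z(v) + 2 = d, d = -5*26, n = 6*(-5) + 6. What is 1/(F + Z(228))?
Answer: 1/13970 ≈ 7.1582e-5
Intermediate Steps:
n = -24 (n = -30 + 6 = -24)
d = -130
Z(v) = -22 (Z(v) = -⅓ + (⅙)*(-130) = -⅓ - 65/3 = -22)
F = 13992 (F = -24*(-583) = 13992)
1/(F + Z(228)) = 1/(13992 - 22) = 1/13970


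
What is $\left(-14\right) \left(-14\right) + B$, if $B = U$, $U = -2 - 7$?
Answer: $187$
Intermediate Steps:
$U = -9$ ($U = -2 - 7 = -9$)
$B = -9$
$\left(-14\right) \left(-14\right) + B = \left(-14\right) \left(-14\right) - 9 = 196 - 9 = 187$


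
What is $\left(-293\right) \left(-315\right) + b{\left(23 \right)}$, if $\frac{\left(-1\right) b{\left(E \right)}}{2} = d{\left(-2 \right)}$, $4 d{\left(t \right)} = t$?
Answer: $92296$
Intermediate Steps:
$d{\left(t \right)} = \frac{t}{4}$
$b{\left(E \right)} = 1$ ($b{\left(E \right)} = - 2 \cdot \frac{1}{4} \left(-2\right) = \left(-2\right) \left(- \frac{1}{2}\right) = 1$)
$\left(-293\right) \left(-315\right) + b{\left(23 \right)} = \left(-293\right) \left(-315\right) + 1 = 92295 + 1 = 92296$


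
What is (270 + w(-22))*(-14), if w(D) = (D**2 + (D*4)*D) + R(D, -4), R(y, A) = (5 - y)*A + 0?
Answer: -36148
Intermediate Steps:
R(y, A) = A*(5 - y) (R(y, A) = A*(5 - y) + 0 = A*(5 - y))
w(D) = -20 + 4*D + 5*D**2 (w(D) = (D**2 + (D*4)*D) - 4*(5 - D) = (D**2 + (4*D)*D) + (-20 + 4*D) = (D**2 + 4*D**2) + (-20 + 4*D) = 5*D**2 + (-20 + 4*D) = -20 + 4*D + 5*D**2)
(270 + w(-22))*(-14) = (270 + (-20 + 4*(-22) + 5*(-22)**2))*(-14) = (270 + (-20 - 88 + 5*484))*(-14) = (270 + (-20 - 88 + 2420))*(-14) = (270 + 2312)*(-14) = 2582*(-14) = -36148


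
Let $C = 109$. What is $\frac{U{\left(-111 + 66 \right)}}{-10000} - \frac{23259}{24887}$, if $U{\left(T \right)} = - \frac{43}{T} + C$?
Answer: $- \frac{2647422719}{2799787500} \approx -0.94558$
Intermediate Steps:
$U{\left(T \right)} = 109 - \frac{43}{T}$ ($U{\left(T \right)} = - \frac{43}{T} + 109 = 109 - \frac{43}{T}$)
$\frac{U{\left(-111 + 66 \right)}}{-10000} - \frac{23259}{24887} = \frac{109 - \frac{43}{-111 + 66}}{-10000} - \frac{23259}{24887} = \left(109 - \frac{43}{-45}\right) \left(- \frac{1}{10000}\right) - \frac{23259}{24887} = \left(109 - - \frac{43}{45}\right) \left(- \frac{1}{10000}\right) - \frac{23259}{24887} = \left(109 + \frac{43}{45}\right) \left(- \frac{1}{10000}\right) - \frac{23259}{24887} = \frac{4948}{45} \left(- \frac{1}{10000}\right) - \frac{23259}{24887} = - \frac{1237}{112500} - \frac{23259}{24887} = - \frac{2647422719}{2799787500}$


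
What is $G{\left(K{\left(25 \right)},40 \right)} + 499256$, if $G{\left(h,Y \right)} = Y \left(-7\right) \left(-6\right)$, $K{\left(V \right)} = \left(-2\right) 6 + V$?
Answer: $500936$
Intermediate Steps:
$K{\left(V \right)} = -12 + V$
$G{\left(h,Y \right)} = 42 Y$ ($G{\left(h,Y \right)} = - 7 Y \left(-6\right) = 42 Y$)
$G{\left(K{\left(25 \right)},40 \right)} + 499256 = 42 \cdot 40 + 499256 = 1680 + 499256 = 500936$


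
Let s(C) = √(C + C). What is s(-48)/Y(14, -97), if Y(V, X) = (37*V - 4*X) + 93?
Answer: 4*I*√6/999 ≈ 0.0098078*I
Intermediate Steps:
Y(V, X) = 93 - 4*X + 37*V (Y(V, X) = (-4*X + 37*V) + 93 = 93 - 4*X + 37*V)
s(C) = √2*√C (s(C) = √(2*C) = √2*√C)
s(-48)/Y(14, -97) = (√2*√(-48))/(93 - 4*(-97) + 37*14) = (√2*(4*I*√3))/(93 + 388 + 518) = (4*I*√6)/999 = (4*I*√6)*(1/999) = 4*I*√6/999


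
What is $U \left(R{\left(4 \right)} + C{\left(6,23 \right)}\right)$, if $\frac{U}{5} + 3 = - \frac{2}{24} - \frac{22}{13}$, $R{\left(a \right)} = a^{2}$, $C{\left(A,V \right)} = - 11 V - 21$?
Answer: $\frac{160175}{26} \approx 6160.6$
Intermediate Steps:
$C{\left(A,V \right)} = -21 - 11 V$
$U = - \frac{3725}{156}$ ($U = -15 + 5 \left(- \frac{2}{24} - \frac{22}{13}\right) = -15 + 5 \left(\left(-2\right) \frac{1}{24} - \frac{22}{13}\right) = -15 + 5 \left(- \frac{1}{12} - \frac{22}{13}\right) = -15 + 5 \left(- \frac{277}{156}\right) = -15 - \frac{1385}{156} = - \frac{3725}{156} \approx -23.878$)
$U \left(R{\left(4 \right)} + C{\left(6,23 \right)}\right) = - \frac{3725 \left(4^{2} - 274\right)}{156} = - \frac{3725 \left(16 - 274\right)}{156} = \left(- \frac{3725}{156}\right) \left(-258\right) = \frac{160175}{26}$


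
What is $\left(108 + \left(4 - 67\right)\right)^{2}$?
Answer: $2025$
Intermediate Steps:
$\left(108 + \left(4 - 67\right)\right)^{2} = \left(108 - 63\right)^{2} = 45^{2} = 2025$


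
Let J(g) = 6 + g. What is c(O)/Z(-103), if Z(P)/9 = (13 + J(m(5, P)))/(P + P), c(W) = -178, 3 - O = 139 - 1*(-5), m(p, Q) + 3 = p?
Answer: 36668/189 ≈ 194.01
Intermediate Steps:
m(p, Q) = -3 + p
O = -141 (O = 3 - (139 - 1*(-5)) = 3 - (139 + 5) = 3 - 1*144 = 3 - 144 = -141)
Z(P) = 189/(2*P) (Z(P) = 9*((13 + (6 + (-3 + 5)))/(P + P)) = 9*((13 + (6 + 2))/((2*P))) = 9*((13 + 8)*(1/(2*P))) = 9*(21*(1/(2*P))) = 9*(21/(2*P)) = 189/(2*P))
c(O)/Z(-103) = -178/((189/2)/(-103)) = -178/((189/2)*(-1/103)) = -178/(-189/206) = -178*(-206/189) = 36668/189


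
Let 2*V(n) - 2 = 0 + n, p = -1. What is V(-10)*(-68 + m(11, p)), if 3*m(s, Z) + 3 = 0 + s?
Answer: 784/3 ≈ 261.33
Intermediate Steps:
m(s, Z) = -1 + s/3 (m(s, Z) = -1 + (0 + s)/3 = -1 + s/3)
V(n) = 1 + n/2 (V(n) = 1 + (0 + n)/2 = 1 + n/2)
V(-10)*(-68 + m(11, p)) = (1 + (½)*(-10))*(-68 + (-1 + (⅓)*11)) = (1 - 5)*(-68 + (-1 + 11/3)) = -4*(-68 + 8/3) = -4*(-196/3) = 784/3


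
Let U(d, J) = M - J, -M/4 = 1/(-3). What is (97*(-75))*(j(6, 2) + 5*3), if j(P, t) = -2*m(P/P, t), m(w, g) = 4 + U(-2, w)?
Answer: -46075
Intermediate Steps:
M = 4/3 (M = -4/(-3) = -4*(-⅓) = 4/3 ≈ 1.3333)
U(d, J) = 4/3 - J
m(w, g) = 16/3 - w (m(w, g) = 4 + (4/3 - w) = 16/3 - w)
j(P, t) = -26/3 (j(P, t) = -2*(16/3 - P/P) = -2*(16/3 - 1*1) = -2*(16/3 - 1) = -2*13/3 = -26/3)
(97*(-75))*(j(6, 2) + 5*3) = (97*(-75))*(-26/3 + 5*3) = -7275*(-26/3 + 15) = -7275*19/3 = -46075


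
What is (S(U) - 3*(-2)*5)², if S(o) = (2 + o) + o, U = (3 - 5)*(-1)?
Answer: 1296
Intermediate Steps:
U = 2 (U = -2*(-1) = 2)
S(o) = 2 + 2*o
(S(U) - 3*(-2)*5)² = ((2 + 2*2) - 3*(-2)*5)² = ((2 + 4) + 6*5)² = (6 + 30)² = 36² = 1296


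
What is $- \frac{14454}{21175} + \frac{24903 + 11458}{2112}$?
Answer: $\frac{6110887}{369600} \approx 16.534$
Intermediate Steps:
$- \frac{14454}{21175} + \frac{24903 + 11458}{2112} = \left(-14454\right) \frac{1}{21175} + 36361 \cdot \frac{1}{2112} = - \frac{1314}{1925} + \frac{36361}{2112} = \frac{6110887}{369600}$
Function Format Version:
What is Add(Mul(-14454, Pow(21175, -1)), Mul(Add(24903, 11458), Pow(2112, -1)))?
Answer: Rational(6110887, 369600) ≈ 16.534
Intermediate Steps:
Add(Mul(-14454, Pow(21175, -1)), Mul(Add(24903, 11458), Pow(2112, -1))) = Add(Mul(-14454, Rational(1, 21175)), Mul(36361, Rational(1, 2112))) = Add(Rational(-1314, 1925), Rational(36361, 2112)) = Rational(6110887, 369600)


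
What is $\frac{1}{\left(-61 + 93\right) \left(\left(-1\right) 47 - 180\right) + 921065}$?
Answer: $\frac{1}{913801} \approx 1.0943 \cdot 10^{-6}$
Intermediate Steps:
$\frac{1}{\left(-61 + 93\right) \left(\left(-1\right) 47 - 180\right) + 921065} = \frac{1}{32 \left(-47 - 180\right) + 921065} = \frac{1}{32 \left(-227\right) + 921065} = \frac{1}{-7264 + 921065} = \frac{1}{913801}$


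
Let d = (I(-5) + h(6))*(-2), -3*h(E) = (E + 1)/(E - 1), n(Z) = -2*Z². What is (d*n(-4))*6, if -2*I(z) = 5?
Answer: -5696/5 ≈ -1139.2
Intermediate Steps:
I(z) = -5/2 (I(z) = -½*5 = -5/2)
h(E) = -(1 + E)/(3*(-1 + E)) (h(E) = -(E + 1)/(3*(E - 1)) = -(1 + E)/(3*(-1 + E)))
d = 89/15 (d = (-5/2 + (-1 - 1*6)/(3*(-1 + 6)))*(-2) = (-5/2 + (⅓)*(-1 - 6)/5)*(-2) = (-5/2 + (⅓)*(⅕)*(-7))*(-2) = (-5/2 - 7/15)*(-2) = -89/30*(-2) = 89/15 ≈ 5.9333)
(d*n(-4))*6 = (89*(-2*(-4)²)/15)*6 = (89*(-2*16)/15)*6 = ((89/15)*(-32))*6 = -2848/15*6 = -5696/5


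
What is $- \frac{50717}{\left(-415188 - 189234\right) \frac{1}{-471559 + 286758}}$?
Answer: $- \frac{228598837}{14742} \approx -15507.0$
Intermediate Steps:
$- \frac{50717}{\left(-415188 - 189234\right) \frac{1}{-471559 + 286758}} = - \frac{50717}{\left(-604422\right) \frac{1}{-184801}} = - \frac{50717}{\left(-604422\right) \left(- \frac{1}{184801}\right)} = - \frac{50717}{\frac{604422}{184801}} = \left(-50717\right) \frac{184801}{604422} = - \frac{228598837}{14742}$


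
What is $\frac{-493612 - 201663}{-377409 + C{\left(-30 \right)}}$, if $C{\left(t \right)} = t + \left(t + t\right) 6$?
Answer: $\frac{695275}{377799} \approx 1.8403$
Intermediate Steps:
$C{\left(t \right)} = 13 t$ ($C{\left(t \right)} = t + 2 t 6 = t + 12 t = 13 t$)
$\frac{-493612 - 201663}{-377409 + C{\left(-30 \right)}} = \frac{-493612 - 201663}{-377409 + 13 \left(-30\right)} = - \frac{695275}{-377409 - 390} = - \frac{695275}{-377799} = \left(-695275\right) \left(- \frac{1}{377799}\right) = \frac{695275}{377799}$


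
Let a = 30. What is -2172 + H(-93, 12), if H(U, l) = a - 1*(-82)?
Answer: -2060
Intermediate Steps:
H(U, l) = 112 (H(U, l) = 30 - 1*(-82) = 30 + 82 = 112)
-2172 + H(-93, 12) = -2172 + 112 = -2060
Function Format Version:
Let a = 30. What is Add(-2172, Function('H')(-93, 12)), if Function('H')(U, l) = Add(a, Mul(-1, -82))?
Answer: -2060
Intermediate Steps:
Function('H')(U, l) = 112 (Function('H')(U, l) = Add(30, Mul(-1, -82)) = Add(30, 82) = 112)
Add(-2172, Function('H')(-93, 12)) = Add(-2172, 112) = -2060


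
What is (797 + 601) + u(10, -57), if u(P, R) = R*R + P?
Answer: 4657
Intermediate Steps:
u(P, R) = P + R² (u(P, R) = R² + P = P + R²)
(797 + 601) + u(10, -57) = (797 + 601) + (10 + (-57)²) = 1398 + (10 + 3249) = 1398 + 3259 = 4657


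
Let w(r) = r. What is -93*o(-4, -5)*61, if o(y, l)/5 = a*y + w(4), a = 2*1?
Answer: 113460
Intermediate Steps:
a = 2
o(y, l) = 20 + 10*y (o(y, l) = 5*(2*y + 4) = 5*(4 + 2*y) = 20 + 10*y)
-93*o(-4, -5)*61 = -93*(20 + 10*(-4))*61 = -93*(20 - 40)*61 = -93*(-20)*61 = 1860*61 = 113460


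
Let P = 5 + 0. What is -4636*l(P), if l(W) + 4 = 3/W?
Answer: 78812/5 ≈ 15762.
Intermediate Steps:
P = 5
l(W) = -4 + 3/W
-4636*l(P) = -4636*(-4 + 3/5) = -4636*(-4 + 3*(⅕)) = -4636*(-4 + ⅗) = -4636*(-17/5) = 78812/5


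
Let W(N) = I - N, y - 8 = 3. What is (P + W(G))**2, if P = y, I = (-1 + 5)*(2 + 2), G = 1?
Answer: 676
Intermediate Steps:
y = 11 (y = 8 + 3 = 11)
I = 16 (I = 4*4 = 16)
W(N) = 16 - N
P = 11
(P + W(G))**2 = (11 + (16 - 1*1))**2 = (11 + (16 - 1))**2 = (11 + 15)**2 = 26**2 = 676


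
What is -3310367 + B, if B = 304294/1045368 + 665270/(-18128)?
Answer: -3920848231136431/1184401944 ≈ -3.3104e+6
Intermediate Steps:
B = -43120982983/1184401944 (B = 304294*(1/1045368) + 665270*(-1/18128) = 152147/522684 - 332635/9064 = -43120982983/1184401944 ≈ -36.407)
-3310367 + B = -3310367 - 43120982983/1184401944 = -3920848231136431/1184401944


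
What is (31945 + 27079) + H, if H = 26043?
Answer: 85067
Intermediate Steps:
(31945 + 27079) + H = (31945 + 27079) + 26043 = 59024 + 26043 = 85067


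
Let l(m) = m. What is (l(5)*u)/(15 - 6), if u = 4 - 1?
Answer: 5/3 ≈ 1.6667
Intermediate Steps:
u = 3
(l(5)*u)/(15 - 6) = (5*3)/(15 - 6) = 15/9 = 15*(⅑) = 5/3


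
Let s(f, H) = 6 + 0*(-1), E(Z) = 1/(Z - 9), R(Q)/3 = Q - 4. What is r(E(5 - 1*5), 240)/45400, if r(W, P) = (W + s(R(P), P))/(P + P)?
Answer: 53/196128000 ≈ 2.7023e-7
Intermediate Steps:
R(Q) = -12 + 3*Q (R(Q) = 3*(Q - 4) = 3*(-4 + Q) = -12 + 3*Q)
E(Z) = 1/(-9 + Z)
s(f, H) = 6 (s(f, H) = 6 + 0 = 6)
r(W, P) = (6 + W)/(2*P) (r(W, P) = (W + 6)/(P + P) = (6 + W)/((2*P)) = (6 + W)*(1/(2*P)) = (6 + W)/(2*P))
r(E(5 - 1*5), 240)/45400 = ((1/2)*(6 + 1/(-9 + (5 - 1*5)))/240)/45400 = ((1/2)*(1/240)*(6 + 1/(-9 + (5 - 5))))*(1/45400) = ((1/2)*(1/240)*(6 + 1/(-9 + 0)))*(1/45400) = ((1/2)*(1/240)*(6 + 1/(-9)))*(1/45400) = ((1/2)*(1/240)*(6 - 1/9))*(1/45400) = ((1/2)*(1/240)*(53/9))*(1/45400) = (53/4320)*(1/45400) = 53/196128000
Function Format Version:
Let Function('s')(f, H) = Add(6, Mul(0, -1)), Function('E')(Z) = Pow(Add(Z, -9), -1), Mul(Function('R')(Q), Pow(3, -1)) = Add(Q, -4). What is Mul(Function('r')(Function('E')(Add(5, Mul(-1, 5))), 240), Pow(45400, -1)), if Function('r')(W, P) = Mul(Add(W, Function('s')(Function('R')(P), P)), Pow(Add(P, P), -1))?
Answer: Rational(53, 196128000) ≈ 2.7023e-7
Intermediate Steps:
Function('R')(Q) = Add(-12, Mul(3, Q)) (Function('R')(Q) = Mul(3, Add(Q, -4)) = Mul(3, Add(-4, Q)) = Add(-12, Mul(3, Q)))
Function('E')(Z) = Pow(Add(-9, Z), -1)
Function('s')(f, H) = 6 (Function('s')(f, H) = Add(6, 0) = 6)
Function('r')(W, P) = Mul(Rational(1, 2), Pow(P, -1), Add(6, W)) (Function('r')(W, P) = Mul(Add(W, 6), Pow(Add(P, P), -1)) = Mul(Add(6, W), Pow(Mul(2, P), -1)) = Mul(Add(6, W), Mul(Rational(1, 2), Pow(P, -1))) = Mul(Rational(1, 2), Pow(P, -1), Add(6, W)))
Mul(Function('r')(Function('E')(Add(5, Mul(-1, 5))), 240), Pow(45400, -1)) = Mul(Mul(Rational(1, 2), Pow(240, -1), Add(6, Pow(Add(-9, Add(5, Mul(-1, 5))), -1))), Pow(45400, -1)) = Mul(Mul(Rational(1, 2), Rational(1, 240), Add(6, Pow(Add(-9, Add(5, -5)), -1))), Rational(1, 45400)) = Mul(Mul(Rational(1, 2), Rational(1, 240), Add(6, Pow(Add(-9, 0), -1))), Rational(1, 45400)) = Mul(Mul(Rational(1, 2), Rational(1, 240), Add(6, Pow(-9, -1))), Rational(1, 45400)) = Mul(Mul(Rational(1, 2), Rational(1, 240), Add(6, Rational(-1, 9))), Rational(1, 45400)) = Mul(Mul(Rational(1, 2), Rational(1, 240), Rational(53, 9)), Rational(1, 45400)) = Mul(Rational(53, 4320), Rational(1, 45400)) = Rational(53, 196128000)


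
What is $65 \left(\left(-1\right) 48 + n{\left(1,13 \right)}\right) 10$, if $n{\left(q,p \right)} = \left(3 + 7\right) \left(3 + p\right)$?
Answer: $72800$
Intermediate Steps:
$n{\left(q,p \right)} = 30 + 10 p$ ($n{\left(q,p \right)} = 10 \left(3 + p\right) = 30 + 10 p$)
$65 \left(\left(-1\right) 48 + n{\left(1,13 \right)}\right) 10 = 65 \left(\left(-1\right) 48 + \left(30 + 10 \cdot 13\right)\right) 10 = 65 \left(-48 + \left(30 + 130\right)\right) 10 = 65 \left(-48 + 160\right) 10 = 65 \cdot 112 \cdot 10 = 7280 \cdot 10 = 72800$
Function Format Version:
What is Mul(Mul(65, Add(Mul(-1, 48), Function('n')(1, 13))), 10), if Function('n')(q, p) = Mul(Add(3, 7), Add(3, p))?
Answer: 72800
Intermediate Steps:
Function('n')(q, p) = Add(30, Mul(10, p)) (Function('n')(q, p) = Mul(10, Add(3, p)) = Add(30, Mul(10, p)))
Mul(Mul(65, Add(Mul(-1, 48), Function('n')(1, 13))), 10) = Mul(Mul(65, Add(Mul(-1, 48), Add(30, Mul(10, 13)))), 10) = Mul(Mul(65, Add(-48, Add(30, 130))), 10) = Mul(Mul(65, Add(-48, 160)), 10) = Mul(Mul(65, 112), 10) = Mul(7280, 10) = 72800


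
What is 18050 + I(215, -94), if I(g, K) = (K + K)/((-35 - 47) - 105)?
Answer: 3375538/187 ≈ 18051.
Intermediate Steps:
I(g, K) = -2*K/187 (I(g, K) = (2*K)/(-82 - 105) = (2*K)/(-187) = (2*K)*(-1/187) = -2*K/187)
18050 + I(215, -94) = 18050 - 2/187*(-94) = 18050 + 188/187 = 3375538/187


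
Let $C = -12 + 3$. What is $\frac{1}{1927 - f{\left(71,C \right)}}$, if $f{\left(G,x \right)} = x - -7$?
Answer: $\frac{1}{1929} \approx 0.0005184$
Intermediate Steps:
$C = -9$
$f{\left(G,x \right)} = 7 + x$ ($f{\left(G,x \right)} = x + 7 = 7 + x$)
$\frac{1}{1927 - f{\left(71,C \right)}} = \frac{1}{1927 - \left(7 - 9\right)} = \frac{1}{1927 - -2} = \frac{1}{1927 + 2} = \frac{1}{1929}$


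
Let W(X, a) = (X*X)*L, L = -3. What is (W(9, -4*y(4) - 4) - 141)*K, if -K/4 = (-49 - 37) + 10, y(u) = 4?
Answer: -116736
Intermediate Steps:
K = 304 (K = -4*((-49 - 37) + 10) = -4*(-86 + 10) = -4*(-76) = 304)
W(X, a) = -3*X² (W(X, a) = (X*X)*(-3) = X²*(-3) = -3*X²)
(W(9, -4*y(4) - 4) - 141)*K = (-3*9² - 141)*304 = (-3*81 - 141)*304 = (-243 - 141)*304 = -384*304 = -116736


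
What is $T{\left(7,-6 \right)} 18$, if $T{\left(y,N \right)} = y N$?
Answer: $-756$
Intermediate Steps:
$T{\left(y,N \right)} = N y$
$T{\left(7,-6 \right)} 18 = \left(-6\right) 7 \cdot 18 = \left(-42\right) 18 = -756$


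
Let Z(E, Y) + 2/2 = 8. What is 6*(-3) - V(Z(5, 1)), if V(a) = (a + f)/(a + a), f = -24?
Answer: -235/14 ≈ -16.786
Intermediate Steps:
Z(E, Y) = 7 (Z(E, Y) = -1 + 8 = 7)
V(a) = (-24 + a)/(2*a) (V(a) = (a - 24)/(a + a) = (-24 + a)/((2*a)) = (-24 + a)*(1/(2*a)) = (-24 + a)/(2*a))
6*(-3) - V(Z(5, 1)) = 6*(-3) - (-24 + 7)/(2*7) = -18 - (-17)/(2*7) = -18 - 1*(-17/14) = -18 + 17/14 = -235/14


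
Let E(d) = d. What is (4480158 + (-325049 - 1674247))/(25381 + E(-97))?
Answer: 413477/4214 ≈ 98.120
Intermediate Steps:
(4480158 + (-325049 - 1674247))/(25381 + E(-97)) = (4480158 + (-325049 - 1674247))/(25381 - 97) = (4480158 - 1999296)/25284 = 2480862*(1/25284) = 413477/4214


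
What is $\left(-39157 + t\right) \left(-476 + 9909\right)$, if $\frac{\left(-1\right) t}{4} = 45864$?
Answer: $-2099908429$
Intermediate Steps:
$t = -183456$ ($t = \left(-4\right) 45864 = -183456$)
$\left(-39157 + t\right) \left(-476 + 9909\right) = \left(-39157 - 183456\right) \left(-476 + 9909\right) = \left(-222613\right) 9433 = -2099908429$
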